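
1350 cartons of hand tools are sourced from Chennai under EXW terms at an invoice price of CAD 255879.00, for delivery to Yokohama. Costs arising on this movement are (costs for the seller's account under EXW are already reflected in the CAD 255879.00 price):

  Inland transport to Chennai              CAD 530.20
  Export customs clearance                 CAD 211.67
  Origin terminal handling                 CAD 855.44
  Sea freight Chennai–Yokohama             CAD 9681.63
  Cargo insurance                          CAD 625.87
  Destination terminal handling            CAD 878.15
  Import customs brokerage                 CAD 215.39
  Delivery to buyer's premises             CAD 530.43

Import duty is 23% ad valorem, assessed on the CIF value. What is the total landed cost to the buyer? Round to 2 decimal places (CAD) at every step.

EXW: the seller makes goods available at their premises; the buyer bears all onward costs.
CIF value = EXW price + inland to port + export clearance + origin terminal + freight + insurance = 255879.00 + 530.20 + 211.67 + 855.44 + 9681.63 + 625.87 = 267783.81
Import duty = 267783.81 × 23% = 61590.28
Buyer bears: inland to port 530.20 + export clearance 211.67 + origin terminal 855.44 + freight 9681.63 + insurance 625.87 + destination terminal 878.15 + brokerage 215.39 + delivery 530.43 + duty 61590.28 = 75119.06
Landed cost = invoice 255879.00 + 75119.06 = 330998.06

Total landed cost: CAD 330998.06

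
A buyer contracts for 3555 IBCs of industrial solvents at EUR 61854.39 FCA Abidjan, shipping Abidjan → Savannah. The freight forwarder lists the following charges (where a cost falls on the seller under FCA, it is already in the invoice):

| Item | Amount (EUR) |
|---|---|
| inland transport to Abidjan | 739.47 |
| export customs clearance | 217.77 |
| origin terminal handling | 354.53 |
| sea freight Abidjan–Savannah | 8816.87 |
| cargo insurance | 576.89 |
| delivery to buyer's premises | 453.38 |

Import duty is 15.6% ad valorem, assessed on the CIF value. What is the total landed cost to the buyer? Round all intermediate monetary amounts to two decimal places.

FCA: the seller delivers export-cleared goods to the carrier; the buyer bears costs from that point.
Already in the invoice (seller's account under FCA): inland to port, export clearance — exclude.
CIF value = FCA price + origin terminal + freight + insurance = 61854.39 + 354.53 + 8816.87 + 576.89 = 71602.68
Import duty = 71602.68 × 15.6% = 11170.02
Buyer bears: origin terminal 354.53 + freight 8816.87 + insurance 576.89 + delivery 453.38 + duty 11170.02 = 21371.69
Landed cost = invoice 61854.39 + 21371.69 = 83226.08

Total landed cost: EUR 83226.08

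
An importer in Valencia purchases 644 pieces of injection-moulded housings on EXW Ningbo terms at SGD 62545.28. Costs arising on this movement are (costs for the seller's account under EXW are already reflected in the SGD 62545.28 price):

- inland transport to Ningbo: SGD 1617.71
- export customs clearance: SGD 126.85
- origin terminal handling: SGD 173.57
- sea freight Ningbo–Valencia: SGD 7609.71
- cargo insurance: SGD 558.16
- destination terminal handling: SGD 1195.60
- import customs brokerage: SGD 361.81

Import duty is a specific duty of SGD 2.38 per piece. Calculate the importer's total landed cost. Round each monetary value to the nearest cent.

Total landed cost: SGD 75721.41

EXW: the seller makes goods available at their premises; the buyer bears all onward costs.
CIF value = EXW price + inland to port + export clearance + origin terminal + freight + insurance = 62545.28 + 1617.71 + 126.85 + 173.57 + 7609.71 + 558.16 = 72631.28
Import duty = 644 × 2.38 = 1532.72
Buyer bears: inland to port 1617.71 + export clearance 126.85 + origin terminal 173.57 + freight 7609.71 + insurance 558.16 + destination terminal 1195.60 + brokerage 361.81 + duty 1532.72 = 13176.13
Landed cost = invoice 62545.28 + 13176.13 = 75721.41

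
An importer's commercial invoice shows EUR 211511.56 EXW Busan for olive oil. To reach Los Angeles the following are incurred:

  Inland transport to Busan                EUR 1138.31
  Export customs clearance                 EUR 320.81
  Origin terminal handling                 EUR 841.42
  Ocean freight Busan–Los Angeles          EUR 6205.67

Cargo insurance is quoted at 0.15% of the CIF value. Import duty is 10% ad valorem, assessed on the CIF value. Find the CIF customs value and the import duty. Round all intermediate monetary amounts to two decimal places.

Let C be the CIF value. C = EXW price + pre-shipment costs + freight + 0.15% × C
C − 0.15% × C = 211511.56 + 1138.31 + 320.81 + 841.42 + 6205.67
0.9985 × C = 220017.77
C = 220017.77 / 0.9985 = 220348.29
Insurance premium = 0.15% × 220348.29 = 330.52
Import duty = 220348.29 × 10% = 22034.83

CIF value: EUR 220348.29; import duty: EUR 22034.83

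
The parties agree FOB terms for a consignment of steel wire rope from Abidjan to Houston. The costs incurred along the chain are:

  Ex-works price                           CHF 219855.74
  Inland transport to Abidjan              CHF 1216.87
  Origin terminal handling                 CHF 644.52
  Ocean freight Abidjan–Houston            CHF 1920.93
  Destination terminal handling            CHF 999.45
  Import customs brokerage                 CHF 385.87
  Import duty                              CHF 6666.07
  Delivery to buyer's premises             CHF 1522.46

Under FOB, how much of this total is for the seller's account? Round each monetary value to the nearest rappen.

FOB: the seller bears costs until goods are on board at the origin port; the buyer bears freight, insurance and all costs thereafter.
Seller's account: goods 219855.74 + inland to port 1216.87 + origin terminal 644.52 = 221717.13
Buyer's account: freight 1920.93 + destination terminal 999.45 + brokerage 385.87 + duty 6666.07 + delivery 1522.46 = 11494.78

Seller's account: CHF 221717.13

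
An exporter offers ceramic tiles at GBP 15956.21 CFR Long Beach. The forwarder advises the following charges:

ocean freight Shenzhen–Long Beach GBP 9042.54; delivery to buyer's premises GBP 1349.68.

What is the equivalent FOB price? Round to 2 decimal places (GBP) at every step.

Not relevant to the conversion: delivery — on the buyer under both terms; not part of either seller's price.
From CFR to FOB, the seller no longer bears: freight.
FOB price = 15956.21 − 9042.54 = 6913.67

FOB price: GBP 6913.67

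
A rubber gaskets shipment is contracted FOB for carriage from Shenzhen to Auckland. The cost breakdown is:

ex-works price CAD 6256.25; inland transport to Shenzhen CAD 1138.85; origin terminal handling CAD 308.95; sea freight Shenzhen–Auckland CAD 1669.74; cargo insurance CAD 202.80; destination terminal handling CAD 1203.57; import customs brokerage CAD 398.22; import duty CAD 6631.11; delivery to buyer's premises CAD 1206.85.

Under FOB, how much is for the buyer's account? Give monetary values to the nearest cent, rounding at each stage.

Buyer's account: CAD 11312.29

FOB: the seller bears costs until goods are on board at the origin port; the buyer bears freight, insurance and all costs thereafter.
Seller's account: goods 6256.25 + inland to port 1138.85 + origin terminal 308.95 = 7704.05
Buyer's account: freight 1669.74 + insurance 202.80 + destination terminal 1203.57 + brokerage 398.22 + duty 6631.11 + delivery 1206.85 = 11312.29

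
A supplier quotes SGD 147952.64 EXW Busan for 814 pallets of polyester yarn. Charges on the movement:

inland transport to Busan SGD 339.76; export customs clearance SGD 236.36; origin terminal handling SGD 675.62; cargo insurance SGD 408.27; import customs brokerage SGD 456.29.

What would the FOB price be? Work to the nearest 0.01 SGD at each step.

Not relevant to the conversion: insurance, brokerage — on the buyer under both terms; not part of either seller's price.
From EXW to FOB, the seller additionally bears: inland to port, export clearance, origin terminal.
FOB price = 147952.64 + 339.76 + 236.36 + 675.62 = 149204.38

FOB price: SGD 149204.38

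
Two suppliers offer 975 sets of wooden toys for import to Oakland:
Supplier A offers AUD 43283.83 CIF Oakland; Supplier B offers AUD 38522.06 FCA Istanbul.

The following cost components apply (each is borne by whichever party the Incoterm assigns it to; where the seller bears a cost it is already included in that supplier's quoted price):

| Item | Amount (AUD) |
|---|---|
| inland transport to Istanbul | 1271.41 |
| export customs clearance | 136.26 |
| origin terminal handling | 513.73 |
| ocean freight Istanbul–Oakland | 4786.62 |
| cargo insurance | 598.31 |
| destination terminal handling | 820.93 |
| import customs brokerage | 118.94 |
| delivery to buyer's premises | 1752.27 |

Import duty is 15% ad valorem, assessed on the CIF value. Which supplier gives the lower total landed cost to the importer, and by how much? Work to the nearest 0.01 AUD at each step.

Supplier A is cheaper by AUD 1307.43

Supplier A (CIF):
The CIF price already equals the CIF value: 43283.83
Import duty = 43283.83 × 15% = 6492.57
Buyer bears (A): 820.93 + 118.94 + 1752.27 = 2692.14
Landed cost (A) = invoice 43283.83 + 2692.14 + duty 6492.57 = 52468.54
Supplier B (FCA):
CIF value = FCA price + origin terminal + freight + insurance = 38522.06 + 513.73 + 4786.62 + 598.31 = 44420.72
Import duty = 44420.72 × 15% = 6663.11
Buyer bears (B): 513.73 + 4786.62 + 598.31 + 820.93 + 118.94 + 1752.27 = 8590.80
Landed cost (B) = invoice 38522.06 + 8590.80 + duty 6663.11 = 53775.97
Difference = |52468.54 − 53775.97| = 1307.43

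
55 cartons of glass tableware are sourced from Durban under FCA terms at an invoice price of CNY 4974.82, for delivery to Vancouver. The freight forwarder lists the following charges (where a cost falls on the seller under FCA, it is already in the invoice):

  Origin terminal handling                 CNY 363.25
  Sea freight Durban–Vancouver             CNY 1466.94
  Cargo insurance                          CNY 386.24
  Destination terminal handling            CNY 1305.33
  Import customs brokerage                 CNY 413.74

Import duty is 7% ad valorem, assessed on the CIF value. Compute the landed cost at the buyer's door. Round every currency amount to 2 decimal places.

FCA: the seller delivers export-cleared goods to the carrier; the buyer bears costs from that point.
CIF value = FCA price + origin terminal + freight + insurance = 4974.82 + 363.25 + 1466.94 + 386.24 = 7191.25
Import duty = 7191.25 × 7% = 503.39
Buyer bears: origin terminal 363.25 + freight 1466.94 + insurance 386.24 + destination terminal 1305.33 + brokerage 413.74 + duty 503.39 = 4438.89
Landed cost = invoice 4974.82 + 4438.89 = 9413.71

Total landed cost: CNY 9413.71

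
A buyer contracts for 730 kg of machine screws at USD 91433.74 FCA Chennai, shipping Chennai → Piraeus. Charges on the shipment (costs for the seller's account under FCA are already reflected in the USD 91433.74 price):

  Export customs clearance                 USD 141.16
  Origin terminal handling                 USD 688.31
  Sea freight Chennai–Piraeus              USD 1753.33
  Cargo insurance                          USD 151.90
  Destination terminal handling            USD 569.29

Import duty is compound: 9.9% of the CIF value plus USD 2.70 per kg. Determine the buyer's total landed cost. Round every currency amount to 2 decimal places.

FCA: the seller delivers export-cleared goods to the carrier; the buyer bears costs from that point.
Already in the invoice (seller's account under FCA): export clearance — exclude.
CIF value = FCA price + origin terminal + freight + insurance = 91433.74 + 688.31 + 1753.33 + 151.90 = 94027.28
Ad valorem component: 94027.28 × 9.9% = 9308.70
Specific component: 730 × 2.70 = 1971.00
Import duty = 9308.70 + 1971.00 = 11279.70
Buyer bears: origin terminal 688.31 + freight 1753.33 + insurance 151.90 + destination terminal 569.29 + duty 11279.70 = 14442.53
Landed cost = invoice 91433.74 + 14442.53 = 105876.27

Total landed cost: USD 105876.27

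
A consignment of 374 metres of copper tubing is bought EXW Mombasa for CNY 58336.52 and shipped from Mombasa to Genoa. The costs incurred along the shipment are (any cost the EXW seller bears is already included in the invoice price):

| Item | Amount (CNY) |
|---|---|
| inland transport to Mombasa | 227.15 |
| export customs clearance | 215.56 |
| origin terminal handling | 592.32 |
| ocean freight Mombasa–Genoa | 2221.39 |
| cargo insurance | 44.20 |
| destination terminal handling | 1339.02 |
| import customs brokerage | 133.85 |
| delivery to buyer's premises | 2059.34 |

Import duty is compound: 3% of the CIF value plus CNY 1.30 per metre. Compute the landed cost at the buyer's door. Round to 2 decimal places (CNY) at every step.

Total landed cost: CNY 67504.66

EXW: the seller makes goods available at their premises; the buyer bears all onward costs.
CIF value = EXW price + inland to port + export clearance + origin terminal + freight + insurance = 58336.52 + 227.15 + 215.56 + 592.32 + 2221.39 + 44.20 = 61637.14
Ad valorem component: 61637.14 × 3% = 1849.11
Specific component: 374 × 1.30 = 486.20
Import duty = 1849.11 + 486.20 = 2335.31
Buyer bears: inland to port 227.15 + export clearance 215.56 + origin terminal 592.32 + freight 2221.39 + insurance 44.20 + destination terminal 1339.02 + brokerage 133.85 + delivery 2059.34 + duty 2335.31 = 9168.14
Landed cost = invoice 58336.52 + 9168.14 = 67504.66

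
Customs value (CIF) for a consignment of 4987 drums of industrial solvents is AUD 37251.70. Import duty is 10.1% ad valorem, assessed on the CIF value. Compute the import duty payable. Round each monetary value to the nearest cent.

Import duty: AUD 3762.42

Import duty = 37251.70 × 10.1% = 3762.42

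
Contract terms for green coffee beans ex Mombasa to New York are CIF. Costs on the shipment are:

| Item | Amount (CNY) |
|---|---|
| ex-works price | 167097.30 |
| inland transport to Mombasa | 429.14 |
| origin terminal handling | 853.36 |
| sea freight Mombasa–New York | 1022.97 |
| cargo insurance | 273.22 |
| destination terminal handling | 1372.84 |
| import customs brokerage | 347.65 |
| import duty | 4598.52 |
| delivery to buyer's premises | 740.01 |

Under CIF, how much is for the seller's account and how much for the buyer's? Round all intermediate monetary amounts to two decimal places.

Seller: CNY 169675.99; buyer: CNY 7059.02

CIF: the seller pays costs through ocean freight and marine insurance to the destination port.
Seller's account: goods 167097.30 + inland to port 429.14 + origin terminal 853.36 + freight 1022.97 + insurance 273.22 = 169675.99
Buyer's account: destination terminal 1372.84 + brokerage 347.65 + duty 4598.52 + delivery 740.01 = 7059.02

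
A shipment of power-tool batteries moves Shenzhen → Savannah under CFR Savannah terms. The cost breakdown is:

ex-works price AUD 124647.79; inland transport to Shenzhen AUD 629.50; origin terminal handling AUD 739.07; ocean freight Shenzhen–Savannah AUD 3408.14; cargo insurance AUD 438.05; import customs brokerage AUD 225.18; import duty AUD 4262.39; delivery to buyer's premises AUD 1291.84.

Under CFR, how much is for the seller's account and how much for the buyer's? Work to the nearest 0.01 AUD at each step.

CFR: the seller pays costs through ocean freight to the destination port, but not insurance.
Seller's account: goods 124647.79 + inland to port 629.50 + origin terminal 739.07 + freight 3408.14 = 129424.50
Buyer's account: insurance 438.05 + brokerage 225.18 + duty 4262.39 + delivery 1291.84 = 6217.46

Seller: AUD 129424.50; buyer: AUD 6217.46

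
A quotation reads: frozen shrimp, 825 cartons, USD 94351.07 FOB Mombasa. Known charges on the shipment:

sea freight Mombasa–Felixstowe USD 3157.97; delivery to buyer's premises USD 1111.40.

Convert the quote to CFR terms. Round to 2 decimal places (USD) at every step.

Not relevant to the conversion: delivery — on the buyer under both terms; not part of either seller's price.
From FOB to CFR, the seller additionally bears: freight.
CFR price = 94351.07 + 3157.97 = 97509.04

CFR price: USD 97509.04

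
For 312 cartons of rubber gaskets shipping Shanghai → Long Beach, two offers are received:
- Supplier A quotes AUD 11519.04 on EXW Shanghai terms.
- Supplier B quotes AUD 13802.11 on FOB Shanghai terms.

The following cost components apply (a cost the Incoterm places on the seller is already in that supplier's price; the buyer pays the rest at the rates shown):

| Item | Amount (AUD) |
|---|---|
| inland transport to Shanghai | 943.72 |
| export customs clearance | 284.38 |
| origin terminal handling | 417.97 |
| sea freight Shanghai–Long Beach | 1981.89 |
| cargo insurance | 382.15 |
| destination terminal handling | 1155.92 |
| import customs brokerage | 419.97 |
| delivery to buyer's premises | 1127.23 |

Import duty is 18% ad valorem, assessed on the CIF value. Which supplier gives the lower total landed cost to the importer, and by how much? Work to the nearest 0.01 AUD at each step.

Supplier A (EXW):
CIF value = EXW price + inland to port + export clearance + origin terminal + freight + insurance = 11519.04 + 943.72 + 284.38 + 417.97 + 1981.89 + 382.15 = 15529.15
Import duty = 15529.15 × 18% = 2795.25
Buyer bears (A): 943.72 + 284.38 + 417.97 + 1981.89 + 382.15 + 1155.92 + 419.97 + 1127.23 = 6713.23
Landed cost (A) = invoice 11519.04 + 6713.23 + duty 2795.25 = 21027.52
Supplier B (FOB):
CIF value = FOB price + freight + insurance = 13802.11 + 1981.89 + 382.15 = 16166.15
Import duty = 16166.15 × 18% = 2909.91
Buyer bears (B): 1981.89 + 382.15 + 1155.92 + 419.97 + 1127.23 = 5067.16
Landed cost (B) = invoice 13802.11 + 5067.16 + duty 2909.91 = 21779.18
Difference = |21027.52 − 21779.18| = 751.66

Supplier A is cheaper by AUD 751.66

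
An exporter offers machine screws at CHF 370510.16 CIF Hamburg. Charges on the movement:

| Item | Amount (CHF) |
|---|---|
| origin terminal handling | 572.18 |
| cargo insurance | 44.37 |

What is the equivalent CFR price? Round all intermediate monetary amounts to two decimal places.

CFR price: CHF 370465.79

Not relevant to the conversion: origin terminal — on the seller under both CIF and CFR; already in the CIF price and stays in the CFR price.
From CIF to CFR, the seller no longer bears: insurance.
CFR price = 370510.16 − 44.37 = 370465.79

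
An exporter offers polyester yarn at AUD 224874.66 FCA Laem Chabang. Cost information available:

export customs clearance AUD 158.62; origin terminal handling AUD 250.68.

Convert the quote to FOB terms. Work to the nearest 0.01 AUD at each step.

Not relevant to the conversion: export clearance — on the seller under both FCA and FOB; already in the FCA price and stays in the FOB price.
From FCA to FOB, the seller additionally bears: origin terminal.
FOB price = 224874.66 + 250.68 = 225125.34

FOB price: AUD 225125.34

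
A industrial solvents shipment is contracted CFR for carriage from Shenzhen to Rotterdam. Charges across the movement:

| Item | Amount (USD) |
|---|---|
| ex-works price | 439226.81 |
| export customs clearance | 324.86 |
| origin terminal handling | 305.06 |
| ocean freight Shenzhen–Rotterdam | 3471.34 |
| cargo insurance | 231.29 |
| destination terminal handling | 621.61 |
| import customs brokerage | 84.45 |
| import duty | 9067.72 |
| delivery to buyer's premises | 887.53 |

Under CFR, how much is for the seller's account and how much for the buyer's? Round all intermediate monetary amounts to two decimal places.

CFR: the seller pays costs through ocean freight to the destination port, but not insurance.
Seller's account: goods 439226.81 + export clearance 324.86 + origin terminal 305.06 + freight 3471.34 = 443328.07
Buyer's account: insurance 231.29 + destination terminal 621.61 + brokerage 84.45 + duty 9067.72 + delivery 887.53 = 10892.60

Seller: USD 443328.07; buyer: USD 10892.60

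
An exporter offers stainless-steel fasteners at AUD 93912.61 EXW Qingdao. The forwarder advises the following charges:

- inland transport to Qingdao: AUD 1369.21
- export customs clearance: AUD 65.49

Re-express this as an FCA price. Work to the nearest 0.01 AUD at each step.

From EXW to FCA, the seller additionally bears: inland to port, export clearance.
FCA price = 93912.61 + 1369.21 + 65.49 = 95347.31

FCA price: AUD 95347.31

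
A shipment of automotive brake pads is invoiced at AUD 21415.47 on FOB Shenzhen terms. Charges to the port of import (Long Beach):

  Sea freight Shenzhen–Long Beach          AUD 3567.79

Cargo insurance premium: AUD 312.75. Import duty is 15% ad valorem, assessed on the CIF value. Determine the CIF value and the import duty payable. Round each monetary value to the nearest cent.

CIF value: AUD 25296.01; import duty: AUD 3794.40

CIF = FOB price + freight + insurance
CIF = 21415.47 + 3567.79 + 312.75 = 25296.01
Import duty = 25296.01 × 15% = 3794.40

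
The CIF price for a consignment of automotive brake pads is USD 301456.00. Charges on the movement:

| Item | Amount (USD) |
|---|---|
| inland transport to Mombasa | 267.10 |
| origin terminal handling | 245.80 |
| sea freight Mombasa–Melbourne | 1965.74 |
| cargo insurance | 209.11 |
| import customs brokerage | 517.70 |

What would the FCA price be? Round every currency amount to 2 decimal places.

Not relevant to the conversion: inland to port — on the seller under both CIF and FCA; already in the CIF price and stays in the FCA price. brokerage — on the buyer under both terms; not part of either seller's price.
From CIF to FCA, the seller no longer bears: origin terminal, freight, insurance.
FCA price = 301456.00 − 245.80 − 1965.74 − 209.11 = 299035.35

FCA price: USD 299035.35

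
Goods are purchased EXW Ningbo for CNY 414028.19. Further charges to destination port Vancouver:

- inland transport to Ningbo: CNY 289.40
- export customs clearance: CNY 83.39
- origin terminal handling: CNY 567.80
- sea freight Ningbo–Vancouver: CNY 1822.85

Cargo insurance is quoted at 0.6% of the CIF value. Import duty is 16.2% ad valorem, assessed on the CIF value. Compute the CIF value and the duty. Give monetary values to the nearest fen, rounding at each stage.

CIF value: CNY 419307.47; import duty: CNY 67927.81

Let C be the CIF value. C = EXW price + pre-shipment costs + freight + 0.6% × C
C − 0.6% × C = 414028.19 + 289.40 + 83.39 + 567.80 + 1822.85
0.994 × C = 416791.63
C = 416791.63 / 0.994 = 419307.47
Insurance premium = 0.6% × 419307.47 = 2515.84
Import duty = 419307.47 × 16.2% = 67927.81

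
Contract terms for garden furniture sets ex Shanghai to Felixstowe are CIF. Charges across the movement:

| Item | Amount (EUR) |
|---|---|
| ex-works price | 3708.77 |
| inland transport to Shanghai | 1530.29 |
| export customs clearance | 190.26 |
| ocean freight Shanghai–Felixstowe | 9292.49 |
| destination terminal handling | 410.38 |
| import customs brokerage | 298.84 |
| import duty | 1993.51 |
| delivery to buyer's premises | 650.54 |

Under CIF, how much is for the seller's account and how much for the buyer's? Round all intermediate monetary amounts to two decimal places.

Seller: EUR 14721.81; buyer: EUR 3353.27

CIF: the seller pays costs through ocean freight and marine insurance to the destination port.
Seller's account: goods 3708.77 + inland to port 1530.29 + export clearance 190.26 + freight 9292.49 = 14721.81
Buyer's account: destination terminal 410.38 + brokerage 298.84 + duty 1993.51 + delivery 650.54 = 3353.27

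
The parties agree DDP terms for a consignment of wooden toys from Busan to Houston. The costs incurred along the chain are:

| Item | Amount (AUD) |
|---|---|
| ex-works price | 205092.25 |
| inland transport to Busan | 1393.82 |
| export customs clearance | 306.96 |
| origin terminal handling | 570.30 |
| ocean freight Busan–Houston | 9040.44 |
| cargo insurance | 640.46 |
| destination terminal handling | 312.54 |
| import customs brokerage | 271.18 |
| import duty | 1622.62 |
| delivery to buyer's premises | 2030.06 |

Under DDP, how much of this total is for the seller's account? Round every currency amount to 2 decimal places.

Seller's account: AUD 221280.63

DDP: the seller bears all costs including import duty.
Seller's account: goods 205092.25 + inland to port 1393.82 + export clearance 306.96 + origin terminal 570.30 + freight 9040.44 + insurance 640.46 + destination terminal 312.54 + brokerage 271.18 + duty 1622.62 + delivery 2030.06 = 221280.63
Buyer's account: 0.00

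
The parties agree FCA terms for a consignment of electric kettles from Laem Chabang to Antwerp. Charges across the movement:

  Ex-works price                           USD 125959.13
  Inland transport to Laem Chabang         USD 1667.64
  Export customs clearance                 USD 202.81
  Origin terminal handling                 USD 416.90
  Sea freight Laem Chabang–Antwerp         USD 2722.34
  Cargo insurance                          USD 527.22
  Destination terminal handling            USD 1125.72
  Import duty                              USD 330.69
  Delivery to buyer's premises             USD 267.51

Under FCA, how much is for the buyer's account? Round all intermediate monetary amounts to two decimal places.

Buyer's account: USD 5390.38

FCA: the seller delivers export-cleared goods to the carrier; the buyer bears costs from that point.
Seller's account: goods 125959.13 + inland to port 1667.64 + export clearance 202.81 = 127829.58
Buyer's account: origin terminal 416.90 + freight 2722.34 + insurance 527.22 + destination terminal 1125.72 + duty 330.69 + delivery 267.51 = 5390.38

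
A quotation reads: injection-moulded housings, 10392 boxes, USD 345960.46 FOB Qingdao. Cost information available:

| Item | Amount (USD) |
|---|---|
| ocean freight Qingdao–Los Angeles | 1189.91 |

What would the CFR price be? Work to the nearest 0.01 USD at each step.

From FOB to CFR, the seller additionally bears: freight.
CFR price = 345960.46 + 1189.91 = 347150.37

CFR price: USD 347150.37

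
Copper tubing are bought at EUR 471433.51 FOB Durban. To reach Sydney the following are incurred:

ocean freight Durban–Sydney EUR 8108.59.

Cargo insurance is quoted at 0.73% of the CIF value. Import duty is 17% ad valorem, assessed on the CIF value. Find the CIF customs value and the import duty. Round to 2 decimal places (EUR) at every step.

Let C be the CIF value. C = FOB price + freight + 0.73% × C
C − 0.73% × C = 471433.51 + 8108.59
0.9927 × C = 479542.10
C = 479542.10 / 0.9927 = 483068.50
Insurance premium = 0.73% × 483068.50 = 3526.40
Import duty = 483068.50 × 17% = 82121.65

CIF value: EUR 483068.50; import duty: EUR 82121.65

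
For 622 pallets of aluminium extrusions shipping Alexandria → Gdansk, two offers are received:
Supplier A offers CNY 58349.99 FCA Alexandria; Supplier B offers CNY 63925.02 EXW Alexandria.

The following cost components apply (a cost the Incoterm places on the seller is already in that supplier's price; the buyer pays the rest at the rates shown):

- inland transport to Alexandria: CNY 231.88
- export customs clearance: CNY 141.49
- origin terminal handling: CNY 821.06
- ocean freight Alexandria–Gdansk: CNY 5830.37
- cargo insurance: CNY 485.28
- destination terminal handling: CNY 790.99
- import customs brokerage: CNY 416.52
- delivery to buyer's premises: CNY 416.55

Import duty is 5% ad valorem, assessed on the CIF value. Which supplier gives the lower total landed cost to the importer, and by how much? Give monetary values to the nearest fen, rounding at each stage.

Supplier A is cheaper by CNY 6245.82

Supplier A (FCA):
CIF value = FCA price + origin terminal + freight + insurance = 58349.99 + 821.06 + 5830.37 + 485.28 = 65486.70
Import duty = 65486.70 × 5% = 3274.34
Buyer bears (A): 821.06 + 5830.37 + 485.28 + 790.99 + 416.52 + 416.55 = 8760.77
Landed cost (A) = invoice 58349.99 + 8760.77 + duty 3274.34 = 70385.10
Supplier B (EXW):
CIF value = EXW price + inland to port + export clearance + origin terminal + freight + insurance = 63925.02 + 231.88 + 141.49 + 821.06 + 5830.37 + 485.28 = 71435.10
Import duty = 71435.10 × 5% = 3571.76
Buyer bears (B): 231.88 + 141.49 + 821.06 + 5830.37 + 485.28 + 790.99 + 416.52 + 416.55 = 9134.14
Landed cost (B) = invoice 63925.02 + 9134.14 + duty 3571.76 = 76630.92
Difference = |70385.10 − 76630.92| = 6245.82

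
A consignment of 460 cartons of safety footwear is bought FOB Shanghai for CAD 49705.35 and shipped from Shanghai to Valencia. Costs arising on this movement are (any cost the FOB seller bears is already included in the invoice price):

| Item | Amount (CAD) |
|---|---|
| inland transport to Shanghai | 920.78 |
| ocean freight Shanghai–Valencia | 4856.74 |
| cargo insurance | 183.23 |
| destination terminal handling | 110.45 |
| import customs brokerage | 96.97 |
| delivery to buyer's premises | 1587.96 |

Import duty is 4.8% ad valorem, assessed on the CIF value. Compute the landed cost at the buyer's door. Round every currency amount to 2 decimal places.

Total landed cost: CAD 59168.48

FOB: the seller bears costs until goods are on board at the origin port; the buyer bears freight, insurance and all costs thereafter.
Already in the invoice (seller's account under FOB): inland to port — exclude.
CIF value = FOB price + freight + insurance = 49705.35 + 4856.74 + 183.23 = 54745.32
Import duty = 54745.32 × 4.8% = 2627.78
Buyer bears: freight 4856.74 + insurance 183.23 + destination terminal 110.45 + brokerage 96.97 + delivery 1587.96 + duty 2627.78 = 9463.13
Landed cost = invoice 49705.35 + 9463.13 = 59168.48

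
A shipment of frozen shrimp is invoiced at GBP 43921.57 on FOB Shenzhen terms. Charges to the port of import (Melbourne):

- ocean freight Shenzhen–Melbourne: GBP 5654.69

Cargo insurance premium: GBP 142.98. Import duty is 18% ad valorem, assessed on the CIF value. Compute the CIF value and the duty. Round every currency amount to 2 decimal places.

CIF = FOB price + freight + insurance
CIF = 43921.57 + 5654.69 + 142.98 = 49719.24
Import duty = 49719.24 × 18% = 8949.46

CIF value: GBP 49719.24; import duty: GBP 8949.46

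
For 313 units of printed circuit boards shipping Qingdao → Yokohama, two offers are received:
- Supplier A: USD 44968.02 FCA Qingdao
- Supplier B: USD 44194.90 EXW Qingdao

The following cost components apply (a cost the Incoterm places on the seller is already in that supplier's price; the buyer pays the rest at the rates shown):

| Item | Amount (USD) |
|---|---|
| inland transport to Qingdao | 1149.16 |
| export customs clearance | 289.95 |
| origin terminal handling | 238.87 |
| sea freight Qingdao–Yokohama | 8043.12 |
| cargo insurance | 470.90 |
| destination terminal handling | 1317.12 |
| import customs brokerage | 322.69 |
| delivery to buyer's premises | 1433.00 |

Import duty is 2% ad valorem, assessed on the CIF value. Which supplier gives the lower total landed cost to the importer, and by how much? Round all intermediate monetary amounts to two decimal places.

Supplier A (FCA):
CIF value = FCA price + origin terminal + freight + insurance = 44968.02 + 238.87 + 8043.12 + 470.90 = 53720.91
Import duty = 53720.91 × 2% = 1074.42
Buyer bears (A): 238.87 + 8043.12 + 470.90 + 1317.12 + 322.69 + 1433.00 = 11825.70
Landed cost (A) = invoice 44968.02 + 11825.70 + duty 1074.42 = 57868.14
Supplier B (EXW):
CIF value = EXW price + inland to port + export clearance + origin terminal + freight + insurance = 44194.90 + 1149.16 + 289.95 + 238.87 + 8043.12 + 470.90 = 54386.90
Import duty = 54386.90 × 2% = 1087.74
Buyer bears (B): 1149.16 + 289.95 + 238.87 + 8043.12 + 470.90 + 1317.12 + 322.69 + 1433.00 = 13264.81
Landed cost (B) = invoice 44194.90 + 13264.81 + duty 1087.74 = 58547.45
Difference = |57868.14 − 58547.45| = 679.31

Supplier A is cheaper by USD 679.31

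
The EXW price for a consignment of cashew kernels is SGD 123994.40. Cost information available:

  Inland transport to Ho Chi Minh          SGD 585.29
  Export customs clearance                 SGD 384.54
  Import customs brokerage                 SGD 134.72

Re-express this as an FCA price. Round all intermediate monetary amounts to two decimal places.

Not relevant to the conversion: brokerage — on the buyer under both terms; not part of either seller's price.
From EXW to FCA, the seller additionally bears: inland to port, export clearance.
FCA price = 123994.40 + 585.29 + 384.54 = 124964.23

FCA price: SGD 124964.23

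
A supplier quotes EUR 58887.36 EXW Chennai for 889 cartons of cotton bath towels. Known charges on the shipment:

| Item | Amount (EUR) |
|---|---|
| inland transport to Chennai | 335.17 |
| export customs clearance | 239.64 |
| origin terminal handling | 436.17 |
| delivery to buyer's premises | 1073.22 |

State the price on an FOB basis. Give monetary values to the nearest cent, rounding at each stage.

Not relevant to the conversion: delivery — on the buyer under both terms; not part of either seller's price.
From EXW to FOB, the seller additionally bears: inland to port, export clearance, origin terminal.
FOB price = 58887.36 + 335.17 + 239.64 + 436.17 = 59898.34

FOB price: EUR 59898.34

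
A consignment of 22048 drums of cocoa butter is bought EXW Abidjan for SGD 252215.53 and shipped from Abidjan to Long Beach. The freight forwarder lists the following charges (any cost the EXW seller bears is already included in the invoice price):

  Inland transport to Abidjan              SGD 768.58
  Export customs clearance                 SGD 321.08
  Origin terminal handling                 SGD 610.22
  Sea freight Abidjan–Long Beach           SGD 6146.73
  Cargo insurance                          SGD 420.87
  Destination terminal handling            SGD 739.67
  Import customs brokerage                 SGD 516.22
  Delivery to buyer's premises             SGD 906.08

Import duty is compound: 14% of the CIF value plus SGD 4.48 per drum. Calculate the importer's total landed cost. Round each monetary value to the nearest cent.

Total landed cost: SGD 397887.64

EXW: the seller makes goods available at their premises; the buyer bears all onward costs.
CIF value = EXW price + inland to port + export clearance + origin terminal + freight + insurance = 252215.53 + 768.58 + 321.08 + 610.22 + 6146.73 + 420.87 = 260483.01
Ad valorem component: 260483.01 × 14% = 36467.62
Specific component: 22048 × 4.48 = 98775.04
Import duty = 36467.62 + 98775.04 = 135242.66
Buyer bears: inland to port 768.58 + export clearance 321.08 + origin terminal 610.22 + freight 6146.73 + insurance 420.87 + destination terminal 739.67 + brokerage 516.22 + delivery 906.08 + duty 135242.66 = 145672.11
Landed cost = invoice 252215.53 + 145672.11 = 397887.64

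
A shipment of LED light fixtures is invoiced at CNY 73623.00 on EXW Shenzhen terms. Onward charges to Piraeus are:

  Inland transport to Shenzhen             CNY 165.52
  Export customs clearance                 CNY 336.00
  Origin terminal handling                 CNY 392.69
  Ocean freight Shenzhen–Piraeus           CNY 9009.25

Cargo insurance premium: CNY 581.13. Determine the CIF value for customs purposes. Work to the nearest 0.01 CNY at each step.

CIF = EXW price + pre-shipment costs + freight + insurance
CIF = 73623.00 + 165.52 + 336.00 + 392.69 + 9009.25 + 581.13 = 84107.59

CIF value: CNY 84107.59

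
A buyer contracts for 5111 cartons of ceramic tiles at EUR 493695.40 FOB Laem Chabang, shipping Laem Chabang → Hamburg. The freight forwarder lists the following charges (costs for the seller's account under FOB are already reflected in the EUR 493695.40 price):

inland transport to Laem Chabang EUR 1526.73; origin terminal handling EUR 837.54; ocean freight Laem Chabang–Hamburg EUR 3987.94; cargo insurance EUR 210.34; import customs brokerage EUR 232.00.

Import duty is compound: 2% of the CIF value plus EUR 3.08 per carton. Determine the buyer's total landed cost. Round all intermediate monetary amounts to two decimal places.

FOB: the seller bears costs until goods are on board at the origin port; the buyer bears freight, insurance and all costs thereafter.
Already in the invoice (seller's account under FOB): inland to port, origin terminal — exclude.
CIF value = FOB price + freight + insurance = 493695.40 + 3987.94 + 210.34 = 497893.68
Ad valorem component: 497893.68 × 2% = 9957.87
Specific component: 5111 × 3.08 = 15741.88
Import duty = 9957.87 + 15741.88 = 25699.75
Buyer bears: freight 3987.94 + insurance 210.34 + brokerage 232.00 + duty 25699.75 = 30130.03
Landed cost = invoice 493695.40 + 30130.03 = 523825.43

Total landed cost: EUR 523825.43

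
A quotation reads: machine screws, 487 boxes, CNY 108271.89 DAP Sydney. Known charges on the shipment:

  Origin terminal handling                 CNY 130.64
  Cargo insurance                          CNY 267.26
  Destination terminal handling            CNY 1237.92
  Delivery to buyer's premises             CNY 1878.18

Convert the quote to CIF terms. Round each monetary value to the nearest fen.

CIF price: CNY 105155.79

Not relevant to the conversion: origin terminal, insurance — on the seller under both DAP and CIF; already in the DAP price and stays in the CIF price.
From DAP to CIF, the seller no longer bears: destination terminal, delivery.
CIF price = 108271.89 − 1237.92 − 1878.18 = 105155.79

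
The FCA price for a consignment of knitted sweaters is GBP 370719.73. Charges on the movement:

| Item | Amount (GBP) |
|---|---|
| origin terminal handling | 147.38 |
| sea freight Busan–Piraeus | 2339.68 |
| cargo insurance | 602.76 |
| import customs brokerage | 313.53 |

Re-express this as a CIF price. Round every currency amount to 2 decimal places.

CIF price: GBP 373809.55

Not relevant to the conversion: brokerage — on the buyer under both terms; not part of either seller's price.
From FCA to CIF, the seller additionally bears: origin terminal, freight, insurance.
CIF price = 370719.73 + 147.38 + 2339.68 + 602.76 = 373809.55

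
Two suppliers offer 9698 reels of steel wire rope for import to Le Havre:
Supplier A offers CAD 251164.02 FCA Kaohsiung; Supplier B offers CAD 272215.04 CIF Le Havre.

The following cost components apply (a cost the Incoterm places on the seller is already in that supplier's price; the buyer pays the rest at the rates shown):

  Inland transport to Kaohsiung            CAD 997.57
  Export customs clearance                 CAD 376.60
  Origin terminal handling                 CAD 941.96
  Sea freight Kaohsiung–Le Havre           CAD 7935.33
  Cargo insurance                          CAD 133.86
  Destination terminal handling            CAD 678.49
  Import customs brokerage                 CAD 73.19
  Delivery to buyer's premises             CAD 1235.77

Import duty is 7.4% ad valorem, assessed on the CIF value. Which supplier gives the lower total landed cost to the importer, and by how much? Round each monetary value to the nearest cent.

Supplier A (FCA):
CIF value = FCA price + origin terminal + freight + insurance = 251164.02 + 941.96 + 7935.33 + 133.86 = 260175.17
Import duty = 260175.17 × 7.4% = 19252.96
Buyer bears (A): 941.96 + 7935.33 + 133.86 + 678.49 + 73.19 + 1235.77 = 10998.60
Landed cost (A) = invoice 251164.02 + 10998.60 + duty 19252.96 = 281415.58
Supplier B (CIF):
The CIF price already equals the CIF value: 272215.04
Import duty = 272215.04 × 7.4% = 20143.91
Buyer bears (B): 678.49 + 73.19 + 1235.77 = 1987.45
Landed cost (B) = invoice 272215.04 + 1987.45 + duty 20143.91 = 294346.40
Difference = |281415.58 − 294346.40| = 12930.82

Supplier A is cheaper by CAD 12930.82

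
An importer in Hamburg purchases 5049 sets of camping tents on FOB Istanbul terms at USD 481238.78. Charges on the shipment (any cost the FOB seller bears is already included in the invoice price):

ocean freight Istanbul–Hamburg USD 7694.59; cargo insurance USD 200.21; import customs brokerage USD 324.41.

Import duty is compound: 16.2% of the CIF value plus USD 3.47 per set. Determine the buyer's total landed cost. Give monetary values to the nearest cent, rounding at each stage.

FOB: the seller bears costs until goods are on board at the origin port; the buyer bears freight, insurance and all costs thereafter.
CIF value = FOB price + freight + insurance = 481238.78 + 7694.59 + 200.21 = 489133.58
Ad valorem component: 489133.58 × 16.2% = 79239.64
Specific component: 5049 × 3.47 = 17520.03
Import duty = 79239.64 + 17520.03 = 96759.67
Buyer bears: freight 7694.59 + insurance 200.21 + brokerage 324.41 + duty 96759.67 = 104978.88
Landed cost = invoice 481238.78 + 104978.88 = 586217.66

Total landed cost: USD 586217.66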